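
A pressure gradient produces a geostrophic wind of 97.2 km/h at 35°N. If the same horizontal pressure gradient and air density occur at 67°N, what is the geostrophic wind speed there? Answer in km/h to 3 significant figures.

With the same pressure gradient and density, V_g ∝ 1/f ∝ 1/sin φ.
V₂ = V₁ · sin φ₁ / sin φ₂ = 97.2 × sin 35° / sin 67°
V₂ = 97.2 × 0.5736/0.9205 = 60.6 km/h

60.6 km/h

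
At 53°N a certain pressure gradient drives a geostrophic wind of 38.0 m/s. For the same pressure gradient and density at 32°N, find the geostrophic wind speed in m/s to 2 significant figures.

With the same pressure gradient and density, V_g ∝ 1/f ∝ 1/sin φ.
V₂ = V₁ · sin φ₁ / sin φ₂ = 38.0 × sin 53° / sin 32°
V₂ = 38.0 × 0.7986/0.5299 = 57 m/s

57 m/s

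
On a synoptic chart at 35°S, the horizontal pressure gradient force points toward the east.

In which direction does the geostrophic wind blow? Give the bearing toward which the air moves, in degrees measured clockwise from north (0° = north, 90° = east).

The pressure-gradient force points toward the east (bearing 090°).
Geostrophic balance: in the Southern Hemisphere the Coriolis force deflects motion to the left, so the geostrophic wind blows 90° to the left of the pressure-gradient force (low pressure on the right).
Rotating 090° by 90° counterclockwise gives 000° — the wind blows toward the north.

000°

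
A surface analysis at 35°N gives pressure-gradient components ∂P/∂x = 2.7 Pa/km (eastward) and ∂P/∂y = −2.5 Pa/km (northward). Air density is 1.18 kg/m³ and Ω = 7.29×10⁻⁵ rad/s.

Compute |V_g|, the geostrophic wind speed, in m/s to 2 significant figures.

37 m/s

Coriolis parameter at 35°N:
f = 2Ω sin φ = 2 × 7.29×10⁻⁵ × sin 35° = 8.36×10⁻⁵ s⁻¹
Component geostrophic relations (x east, y north):
u_g = −(1/(fρ)) ∂P/∂y,  v_g = (1/(fρ)) ∂P/∂x
u_g = −(−2.5×10⁻³)/(8.36×10⁻⁵ × 1.18) = 25.3 m/s;  v_g = (2.7×10⁻³)/(8.36×10⁻⁵ × 1.18) = 27.4 m/s
|V_g| = √(u_g² + v_g²) = 37.3 m/s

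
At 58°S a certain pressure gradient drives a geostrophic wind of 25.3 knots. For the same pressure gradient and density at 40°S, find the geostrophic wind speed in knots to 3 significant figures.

With the same pressure gradient and density, V_g ∝ 1/f ∝ 1/sin φ.
V₂ = V₁ · sin φ₁ / sin φ₂ = 25.3 × sin 58° / sin 40°
V₂ = 25.3 × 0.8480/0.6428 = 33.4 knots

33.4 knots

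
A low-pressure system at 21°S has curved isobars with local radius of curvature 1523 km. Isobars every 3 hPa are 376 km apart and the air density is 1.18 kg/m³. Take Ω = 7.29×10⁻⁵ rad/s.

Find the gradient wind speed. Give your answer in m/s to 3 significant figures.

Coriolis parameter at 21°S:
f = 2Ω sin φ = 2 × 7.29×10⁻⁵ × sin 21° = 5.23×10⁻⁵ s⁻¹
Pressure gradient: |∂P/∂n| = 300 Pa / 376000 m = 7.98×10⁻⁴ Pa/m
Geostrophic speed: V_g = |∂P/∂n|/(fρ) = 7.98×10⁻⁴/(5.23×10⁻⁵ × 1.18) = 12.9 m/s
Around a low, centrifugal force acts outward with Coriolis, so pressure-gradient force balances both:
(1/ρ)|∂P/∂n| = fV + V²/R  →  V² + fR·V − fR·V_g = 0
With fR = 5.23×10⁻⁵ × 1523×10³ m = 79.6 m/s:
V = [−fR + √((fR)² + 4 fR V_g)]/2 = [−79.6 + √(79.6² + 4×79.6×12.9)]/2 = 11.3 m/s
Subgeostrophic (V < V_g = 12.9 m/s), as expected around a low.

11.3 m/s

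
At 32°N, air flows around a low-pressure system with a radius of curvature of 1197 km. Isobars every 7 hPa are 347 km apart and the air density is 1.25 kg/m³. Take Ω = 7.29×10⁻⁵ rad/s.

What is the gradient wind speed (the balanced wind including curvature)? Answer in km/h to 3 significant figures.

63.2 km/h

Coriolis parameter at 32°N:
f = 2Ω sin φ = 2 × 7.29×10⁻⁵ × sin 32° = 7.73×10⁻⁵ s⁻¹
Pressure gradient: |∂P/∂n| = 700 Pa / 347000 m = 2.02×10⁻³ Pa/m
Geostrophic speed: V_g = |∂P/∂n|/(fρ) = 2.02×10⁻³/(7.73×10⁻⁵ × 1.25) = 20.9 m/s
Around a low, centrifugal force acts outward with Coriolis, so pressure-gradient force balances both:
(1/ρ)|∂P/∂n| = fV + V²/R  →  V² + fR·V − fR·V_g = 0
With fR = 7.73×10⁻⁵ × 1197×10³ m = 92.5 m/s:
V = [−fR + √((fR)² + 4 fR V_g)]/2 = [−92.5 + √(92.5² + 4×92.5×20.9)]/2 = 17.6 m/s
Subgeostrophic (V < V_g = 20.9 m/s), as expected around a low.
Converting: 17.6 m/s × 3.6 = 63.2 km/h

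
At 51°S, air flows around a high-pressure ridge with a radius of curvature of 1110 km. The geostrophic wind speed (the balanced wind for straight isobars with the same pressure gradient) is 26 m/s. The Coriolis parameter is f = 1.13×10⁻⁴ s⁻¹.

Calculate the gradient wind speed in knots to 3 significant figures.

71.5 knots

Around a high, pressure-gradient force acts outward with centrifugal, so Coriolis balances both:
fV = (1/ρ)|∂P/∂n| + V²/R  →  V² − fR·V + fR·V_g = 0
With fR = 1.13×10⁻⁴ × 1110×10³ m = 125 m/s:
V = [fR − √((fR)² − 4 fR V_g)]/2 = [125 − √(125² − 4×125×26)]/2 = 36.8 m/s
Supergeostrophic (V > V_g = 26 m/s), as expected around a high.
Converting: 36.8 m/s × 1.944 = 71.5 knots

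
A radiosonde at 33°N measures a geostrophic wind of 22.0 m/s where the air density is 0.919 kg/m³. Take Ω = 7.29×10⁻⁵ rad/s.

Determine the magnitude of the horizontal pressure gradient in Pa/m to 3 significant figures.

1.61×10⁻³ Pa/m

Coriolis parameter at 33°N:
f = 2Ω sin φ = 2 × 7.29×10⁻⁵ × sin 33° = 7.94×10⁻⁵ s⁻¹
Geostrophic balance rearranged: |∂P/∂n| = f ρ V_g
|∂P/∂n| = 7.94×10⁻⁵ × 0.919 × 22.0 = 1.61×10⁻³ Pa/m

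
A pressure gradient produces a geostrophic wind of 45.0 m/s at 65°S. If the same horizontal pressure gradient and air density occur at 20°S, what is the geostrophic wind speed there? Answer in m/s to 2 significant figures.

120 m/s

With the same pressure gradient and density, V_g ∝ 1/f ∝ 1/sin φ.
V₂ = V₁ · sin φ₁ / sin φ₂ = 45.0 × sin 65° / sin 20°
V₂ = 45.0 × 0.9063/0.3420 = 120 m/s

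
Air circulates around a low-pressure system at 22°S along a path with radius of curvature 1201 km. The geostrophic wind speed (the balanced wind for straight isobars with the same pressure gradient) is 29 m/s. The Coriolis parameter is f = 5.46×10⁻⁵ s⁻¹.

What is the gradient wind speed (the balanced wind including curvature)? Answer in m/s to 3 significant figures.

Around a low, centrifugal force acts outward with Coriolis, so pressure-gradient force balances both:
(1/ρ)|∂P/∂n| = fV + V²/R  →  V² + fR·V − fR·V_g = 0
With fR = 5.46×10⁻⁵ × 1201×10³ m = 65.6 m/s:
V = [−fR + √((fR)² + 4 fR V_g)]/2 = [−65.6 + √(65.6² + 4×65.6×29)]/2 = 21.8 m/s
Subgeostrophic (V < V_g = 29 m/s), as expected around a low.

21.8 m/s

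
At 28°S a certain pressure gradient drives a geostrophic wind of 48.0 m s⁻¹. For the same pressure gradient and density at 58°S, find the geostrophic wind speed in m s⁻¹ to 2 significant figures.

With the same pressure gradient and density, V_g ∝ 1/f ∝ 1/sin φ.
V₂ = V₁ · sin φ₁ / sin φ₂ = 48.0 × sin 28° / sin 58°
V₂ = 48.0 × 0.4695/0.8480 = 27 m s⁻¹

27 m s⁻¹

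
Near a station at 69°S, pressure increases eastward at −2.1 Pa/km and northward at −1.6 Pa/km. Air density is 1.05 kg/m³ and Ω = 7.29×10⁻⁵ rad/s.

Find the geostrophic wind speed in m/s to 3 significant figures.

18.5 m/s

Coriolis parameter at 69°S:
f = 2Ω sin φ = 2 × 7.29×10⁻⁵ × sin 69° = 1.36×10⁻⁴ s⁻¹
In the Southern Hemisphere f is negative: f = −1.36×10⁻⁴ s⁻¹.
Component geostrophic relations (x east, y north):
u_g = −(1/(fρ)) ∂P/∂y,  v_g = (1/(fρ)) ∂P/∂x
u_g = −(−1.6×10⁻³)/(−1.36×10⁻⁴ × 1.05) = −11.2 m/s;  v_g = (−2.1×10⁻³)/(−1.36×10⁻⁴ × 1.05) = 14.7 m/s
|V_g| = √(u_g² + v_g²) = 18.5 m/s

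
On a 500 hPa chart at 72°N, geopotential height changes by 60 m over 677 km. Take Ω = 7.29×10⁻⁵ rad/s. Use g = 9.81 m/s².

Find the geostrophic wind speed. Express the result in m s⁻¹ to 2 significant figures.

6.3 m s⁻¹

Coriolis parameter at 72°N:
f = 2Ω sin φ = 2 × 7.29×10⁻⁵ × sin 72° = 1.39×10⁻⁴ s⁻¹
Height gradient: |∂Z/∂n| = 60 m / 677000 m = 8.86×10⁻⁵
On a pressure surface, geostrophic balance gives V_g = (g/f)|∂Z/∂n|:
V_g = 9.81 × 8.86×10⁻⁵ / 1.39×10⁻⁴ = 6.27 m/s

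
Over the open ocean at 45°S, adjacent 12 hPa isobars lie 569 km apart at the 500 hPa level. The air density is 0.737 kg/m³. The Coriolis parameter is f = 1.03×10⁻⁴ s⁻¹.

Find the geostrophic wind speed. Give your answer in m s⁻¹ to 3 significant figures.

Pressure gradient: |∂P/∂n| = 1200 Pa / 569000 m = 2.11×10⁻³ Pa/m
Geostrophic balance (pressure-gradient force = Coriolis force):
V_g = (1/(fρ)) |∂P/∂n| = 2.11×10⁻³ / (1.03×10⁻⁴ × 0.737) = 27.8 m/s

27.8 m s⁻¹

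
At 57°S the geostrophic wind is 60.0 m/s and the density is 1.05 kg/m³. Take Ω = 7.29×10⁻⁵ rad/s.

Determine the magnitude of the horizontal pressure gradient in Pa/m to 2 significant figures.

Coriolis parameter at 57°S:
f = 2Ω sin φ = 2 × 7.29×10⁻⁵ × sin 57° = 1.22×10⁻⁴ s⁻¹
Geostrophic balance rearranged: |∂P/∂n| = f ρ V_g
|∂P/∂n| = 1.22×10⁻⁴ × 1.05 × 60.0 = 7.70×10⁻³ Pa/m

7.7×10⁻³ Pa/m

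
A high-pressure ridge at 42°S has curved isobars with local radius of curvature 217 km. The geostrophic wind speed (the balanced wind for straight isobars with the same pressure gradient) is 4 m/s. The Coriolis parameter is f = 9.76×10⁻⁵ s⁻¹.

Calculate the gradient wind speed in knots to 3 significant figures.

10.4 knots

Around a high, pressure-gradient force acts outward with centrifugal, so Coriolis balances both:
fV = (1/ρ)|∂P/∂n| + V²/R  →  V² − fR·V + fR·V_g = 0
With fR = 9.76×10⁻⁵ × 217×10³ m = 21.2 m/s:
V = [fR − √((fR)² − 4 fR V_g)]/2 = [21.2 − √(21.2² − 4×21.2×4)]/2 = 5.35 m/s
Supergeostrophic (V > V_g = 4 m/s), as expected around a high.
Converting: 5.35 m/s × 1.944 = 10.4 knots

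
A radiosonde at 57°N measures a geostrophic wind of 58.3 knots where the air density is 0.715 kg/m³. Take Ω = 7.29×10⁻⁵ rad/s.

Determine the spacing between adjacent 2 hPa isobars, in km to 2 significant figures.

Coriolis parameter at 57°N:
f = 2Ω sin φ = 2 × 7.29×10⁻⁵ × sin 57° = 1.22×10⁻⁴ s⁻¹
Wind speed in SI: 58.3 knots = 30.0 m/s
Geostrophic balance rearranged: |∂P/∂n| = f ρ V_g
|∂P/∂n| = 1.22×10⁻⁴ × 0.715 × 30.0 = 2.62×10⁻³ Pa/m
Isobar spacing: Δn = ΔP/|∂P/∂n| = 200 Pa / 2.62×10⁻³ Pa/m = 76273 m ≈ 76 km

76 km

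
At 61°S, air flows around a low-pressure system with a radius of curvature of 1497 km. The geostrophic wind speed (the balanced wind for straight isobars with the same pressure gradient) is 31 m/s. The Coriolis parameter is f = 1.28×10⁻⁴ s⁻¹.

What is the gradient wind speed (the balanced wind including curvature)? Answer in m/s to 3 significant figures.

Around a low, centrifugal force acts outward with Coriolis, so pressure-gradient force balances both:
(1/ρ)|∂P/∂n| = fV + V²/R  →  V² + fR·V − fR·V_g = 0
With fR = 1.28×10⁻⁴ × 1497×10³ m = 192 m/s:
V = [−fR + √((fR)² + 4 fR V_g)]/2 = [−192 + √(192² + 4×192×31)]/2 = 27.2 m/s
Subgeostrophic (V < V_g = 31 m/s), as expected around a low.

27.2 m/s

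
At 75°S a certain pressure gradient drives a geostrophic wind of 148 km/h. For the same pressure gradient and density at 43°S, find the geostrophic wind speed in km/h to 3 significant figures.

210 km/h

With the same pressure gradient and density, V_g ∝ 1/f ∝ 1/sin φ.
V₂ = V₁ · sin φ₁ / sin φ₂ = 148 × sin 75° / sin 43°
V₂ = 148 × 0.9659/0.6820 = 210 km/h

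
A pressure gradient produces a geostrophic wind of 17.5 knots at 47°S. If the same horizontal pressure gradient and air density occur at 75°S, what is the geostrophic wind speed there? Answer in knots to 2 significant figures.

With the same pressure gradient and density, V_g ∝ 1/f ∝ 1/sin φ.
V₂ = V₁ · sin φ₁ / sin φ₂ = 17.5 × sin 47° / sin 75°
V₂ = 17.5 × 0.7314/0.9659 = 13 knots

13 knots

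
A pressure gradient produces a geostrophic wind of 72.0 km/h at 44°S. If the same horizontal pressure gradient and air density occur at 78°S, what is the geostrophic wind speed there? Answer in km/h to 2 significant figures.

With the same pressure gradient and density, V_g ∝ 1/f ∝ 1/sin φ.
V₂ = V₁ · sin φ₁ / sin φ₂ = 72.0 × sin 44° / sin 78°
V₂ = 72.0 × 0.6947/0.9781 = 51 km/h

51 km/h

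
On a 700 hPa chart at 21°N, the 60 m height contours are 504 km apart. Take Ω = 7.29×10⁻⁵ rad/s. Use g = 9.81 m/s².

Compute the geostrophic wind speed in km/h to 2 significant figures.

80 km/h

Coriolis parameter at 21°N:
f = 2Ω sin φ = 2 × 7.29×10⁻⁵ × sin 21° = 5.23×10⁻⁵ s⁻¹
Height gradient: |∂Z/∂n| = 60 m / 504000 m = 1.19×10⁻⁴
On a pressure surface, geostrophic balance gives V_g = (g/f)|∂Z/∂n|:
V_g = 9.81 × 1.19×10⁻⁴ / 5.23×10⁻⁵ = 22.4 m/s
Converting: 22.4 m/s × 3.6 = 80 km/h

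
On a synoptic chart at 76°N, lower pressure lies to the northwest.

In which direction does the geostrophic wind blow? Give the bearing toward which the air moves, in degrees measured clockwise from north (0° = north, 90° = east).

045°

The pressure-gradient force points toward the northwest (bearing 315°).
Geostrophic balance: in the Northern Hemisphere the Coriolis force deflects motion to the right, so the geostrophic wind blows 90° to the right of the pressure-gradient force (low pressure on the left).
Rotating 315° by 90° clockwise gives 045° — the wind blows toward the northeast.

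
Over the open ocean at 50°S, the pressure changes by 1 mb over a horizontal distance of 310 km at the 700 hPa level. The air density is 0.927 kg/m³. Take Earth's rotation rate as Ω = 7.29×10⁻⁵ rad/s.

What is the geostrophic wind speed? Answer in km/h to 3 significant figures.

Coriolis parameter at 50°S:
f = 2Ω sin φ = 2 × 7.29×10⁻⁵ × sin 50° = 1.12×10⁻⁴ s⁻¹
Pressure gradient: |∂P/∂n| = 100 Pa / 310000 m = 3.23×10⁻⁴ Pa/m
Geostrophic balance (pressure-gradient force = Coriolis force):
V_g = (1/(fρ)) |∂P/∂n| = 3.23×10⁻⁴ / (1.12×10⁻⁴ × 0.927) = 3.12 m/s
Converting: 3.12 m/s × 3.6 = 11.2 km/h

11.2 km/h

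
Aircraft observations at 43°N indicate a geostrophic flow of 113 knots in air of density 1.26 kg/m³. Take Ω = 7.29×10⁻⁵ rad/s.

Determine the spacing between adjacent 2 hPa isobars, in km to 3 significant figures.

Coriolis parameter at 43°N:
f = 2Ω sin φ = 2 × 7.29×10⁻⁵ × sin 43° = 9.94×10⁻⁵ s⁻¹
Wind speed in SI: 113 knots = 58.1 m/s
Geostrophic balance rearranged: |∂P/∂n| = f ρ V_g
|∂P/∂n| = 9.94×10⁻⁵ × 1.26 × 58.1 = 7.28×10⁻³ Pa/m
Isobar spacing: Δn = ΔP/|∂P/∂n| = 200 Pa / 7.28×10⁻³ Pa/m = 27460 m ≈ 27.5 km

27.5 km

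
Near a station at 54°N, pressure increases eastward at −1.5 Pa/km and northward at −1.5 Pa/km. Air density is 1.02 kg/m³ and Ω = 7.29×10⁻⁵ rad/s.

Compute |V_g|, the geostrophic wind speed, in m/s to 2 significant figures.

Coriolis parameter at 54°N:
f = 2Ω sin φ = 2 × 7.29×10⁻⁵ × sin 54° = 1.18×10⁻⁴ s⁻¹
Component geostrophic relations (x east, y north):
u_g = −(1/(fρ)) ∂P/∂y,  v_g = (1/(fρ)) ∂P/∂x
u_g = −(−1.5×10⁻³)/(1.18×10⁻⁴ × 1.02) = 12.5 m/s;  v_g = (−1.5×10⁻³)/(1.18×10⁻⁴ × 1.02) = −12.5 m/s
|V_g| = √(u_g² + v_g²) = 17.6 m/s

18 m/s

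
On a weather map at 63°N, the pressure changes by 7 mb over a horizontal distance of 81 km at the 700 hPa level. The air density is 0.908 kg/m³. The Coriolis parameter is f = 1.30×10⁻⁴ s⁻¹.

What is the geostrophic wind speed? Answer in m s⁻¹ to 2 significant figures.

73 m s⁻¹

Pressure gradient: |∂P/∂n| = 700 Pa / 81000 m = 8.64×10⁻³ Pa/m
Geostrophic balance (pressure-gradient force = Coriolis force):
V_g = (1/(fρ)) |∂P/∂n| = 8.64×10⁻³ / (1.30×10⁻⁴ × 0.908) = 73.2 m/s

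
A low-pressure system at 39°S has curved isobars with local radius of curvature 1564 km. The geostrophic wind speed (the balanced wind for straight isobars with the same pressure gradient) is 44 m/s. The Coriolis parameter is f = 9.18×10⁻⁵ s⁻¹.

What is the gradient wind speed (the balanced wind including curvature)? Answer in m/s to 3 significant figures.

35.3 m/s

Around a low, centrifugal force acts outward with Coriolis, so pressure-gradient force balances both:
(1/ρ)|∂P/∂n| = fV + V²/R  →  V² + fR·V − fR·V_g = 0
With fR = 9.18×10⁻⁵ × 1564×10³ m = 144 m/s:
V = [−fR + √((fR)² + 4 fR V_g)]/2 = [−144 + √(144² + 4×144×44)]/2 = 35.3 m/s
Subgeostrophic (V < V_g = 44 m/s), as expected around a low.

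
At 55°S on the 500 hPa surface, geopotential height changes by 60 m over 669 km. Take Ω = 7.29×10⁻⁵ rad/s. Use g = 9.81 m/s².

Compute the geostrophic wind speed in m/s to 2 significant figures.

7.4 m/s

Coriolis parameter at 55°S:
f = 2Ω sin φ = 2 × 7.29×10⁻⁵ × sin 55° = 1.19×10⁻⁴ s⁻¹
Height gradient: |∂Z/∂n| = 60 m / 669000 m = 8.97×10⁻⁵
On a pressure surface, geostrophic balance gives V_g = (g/f)|∂Z/∂n|:
V_g = 9.81 × 8.97×10⁻⁵ / 1.19×10⁻⁴ = 7.37 m/s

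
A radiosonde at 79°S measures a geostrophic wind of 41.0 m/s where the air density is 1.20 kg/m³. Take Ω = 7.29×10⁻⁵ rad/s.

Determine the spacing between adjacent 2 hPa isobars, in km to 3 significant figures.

28.4 km

Coriolis parameter at 79°S:
f = 2Ω sin φ = 2 × 7.29×10⁻⁵ × sin 79° = 1.43×10⁻⁴ s⁻¹
Geostrophic balance rearranged: |∂P/∂n| = f ρ V_g
|∂P/∂n| = 1.43×10⁻⁴ × 1.20 × 41.0 = 7.04×10⁻³ Pa/m
Isobar spacing: Δn = ΔP/|∂P/∂n| = 200 Pa / 7.04×10⁻³ Pa/m = 28403 m ≈ 28.4 km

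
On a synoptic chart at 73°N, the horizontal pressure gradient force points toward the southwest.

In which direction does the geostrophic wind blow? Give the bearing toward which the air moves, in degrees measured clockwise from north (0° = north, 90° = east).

315°

The pressure-gradient force points toward the southwest (bearing 225°).
Geostrophic balance: in the Northern Hemisphere the Coriolis force deflects motion to the right, so the geostrophic wind blows 90° to the right of the pressure-gradient force (low pressure on the left).
Rotating 225° by 90° clockwise gives 315° — the wind blows toward the northwest.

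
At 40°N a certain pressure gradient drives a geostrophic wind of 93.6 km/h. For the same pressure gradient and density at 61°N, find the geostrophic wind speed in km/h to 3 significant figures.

68.8 km/h

With the same pressure gradient and density, V_g ∝ 1/f ∝ 1/sin φ.
V₂ = V₁ · sin φ₁ / sin φ₂ = 93.6 × sin 40° / sin 61°
V₂ = 93.6 × 0.6428/0.8746 = 68.8 km/h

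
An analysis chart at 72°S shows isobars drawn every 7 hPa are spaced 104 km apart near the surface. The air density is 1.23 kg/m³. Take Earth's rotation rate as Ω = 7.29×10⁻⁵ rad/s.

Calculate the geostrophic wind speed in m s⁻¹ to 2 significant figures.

39 m s⁻¹

Coriolis parameter at 72°S:
f = 2Ω sin φ = 2 × 7.29×10⁻⁵ × sin 72° = 1.39×10⁻⁴ s⁻¹
Pressure gradient: |∂P/∂n| = 700 Pa / 104000 m = 6.73×10⁻³ Pa/m
Geostrophic balance (pressure-gradient force = Coriolis force):
V_g = (1/(fρ)) |∂P/∂n| = 6.73×10⁻³ / (1.39×10⁻⁴ × 1.23) = 39.5 m/s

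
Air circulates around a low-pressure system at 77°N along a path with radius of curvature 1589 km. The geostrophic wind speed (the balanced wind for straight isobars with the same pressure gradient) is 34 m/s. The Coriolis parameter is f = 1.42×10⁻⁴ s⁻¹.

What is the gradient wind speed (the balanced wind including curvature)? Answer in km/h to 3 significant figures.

108 km/h

Around a low, centrifugal force acts outward with Coriolis, so pressure-gradient force balances both:
(1/ρ)|∂P/∂n| = fV + V²/R  →  V² + fR·V − fR·V_g = 0
With fR = 1.42×10⁻⁴ × 1589×10³ m = 226 m/s:
V = [−fR + √((fR)² + 4 fR V_g)]/2 = [−226 + √(226² + 4×226×34)]/2 = 30 m/s
Subgeostrophic (V < V_g = 34 m/s), as expected around a low.
Converting: 30 m/s × 3.6 = 108 km/h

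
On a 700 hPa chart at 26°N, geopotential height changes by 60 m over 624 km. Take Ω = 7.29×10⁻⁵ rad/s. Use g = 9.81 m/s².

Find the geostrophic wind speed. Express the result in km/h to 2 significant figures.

Coriolis parameter at 26°N:
f = 2Ω sin φ = 2 × 7.29×10⁻⁵ × sin 26° = 6.39×10⁻⁵ s⁻¹
Height gradient: |∂Z/∂n| = 60 m / 624000 m = 9.62×10⁻⁵
On a pressure surface, geostrophic balance gives V_g = (g/f)|∂Z/∂n|:
V_g = 9.81 × 9.62×10⁻⁵ / 6.39×10⁻⁵ = 14.8 m/s
Converting: 14.8 m/s × 3.6 = 53 km/h

53 km/h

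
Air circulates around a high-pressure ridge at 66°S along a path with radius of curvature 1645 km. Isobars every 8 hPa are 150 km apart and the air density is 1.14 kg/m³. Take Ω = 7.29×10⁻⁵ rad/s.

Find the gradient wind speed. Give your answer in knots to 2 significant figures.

Coriolis parameter at 66°S:
f = 2Ω sin φ = 2 × 7.29×10⁻⁵ × sin 66° = 1.33×10⁻⁴ s⁻¹
Pressure gradient: |∂P/∂n| = 800 Pa / 150000 m = 5.33×10⁻³ Pa/m
Geostrophic speed: V_g = |∂P/∂n|/(fρ) = 5.33×10⁻³/(1.33×10⁻⁴ × 1.14) = 35.1 m/s
Around a high, pressure-gradient force acts outward with centrifugal, so Coriolis balances both:
fV = (1/ρ)|∂P/∂n| + V²/R  →  V² − fR·V + fR·V_g = 0
With fR = 1.33×10⁻⁴ × 1645×10³ m = 219 m/s:
V = [fR − √((fR)² − 4 fR V_g)]/2 = [219 − √(219² − 4×219×35.1)]/2 = 43.9 m/s
Supergeostrophic (V > V_g = 35.1 m/s), as expected around a high.
Converting: 43.9 m/s × 1.944 = 85 knots

85 knots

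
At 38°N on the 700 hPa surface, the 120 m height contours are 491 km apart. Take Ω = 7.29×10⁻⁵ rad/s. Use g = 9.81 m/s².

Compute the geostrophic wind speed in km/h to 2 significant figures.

Coriolis parameter at 38°N:
f = 2Ω sin φ = 2 × 7.29×10⁻⁵ × sin 38° = 8.98×10⁻⁵ s⁻¹
Height gradient: |∂Z/∂n| = 120 m / 491000 m = 2.44×10⁻⁴
On a pressure surface, geostrophic balance gives V_g = (g/f)|∂Z/∂n|:
V_g = 9.81 × 2.44×10⁻⁴ / 8.98×10⁻⁵ = 26.7 m/s
Converting: 26.7 m/s × 3.6 = 96 km/h

96 km/h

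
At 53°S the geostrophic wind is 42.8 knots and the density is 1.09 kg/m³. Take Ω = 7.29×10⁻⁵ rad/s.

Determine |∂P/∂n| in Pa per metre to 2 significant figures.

Coriolis parameter at 53°S:
f = 2Ω sin φ = 2 × 7.29×10⁻⁵ × sin 53° = 1.16×10⁻⁴ s⁻¹
Wind speed in SI: 42.8 knots = 22.0 m/s
Geostrophic balance rearranged: |∂P/∂n| = f ρ V_g
|∂P/∂n| = 1.16×10⁻⁴ × 1.09 × 22.0 = 2.79×10⁻³ Pa/m

2.8×10⁻³ Pa/m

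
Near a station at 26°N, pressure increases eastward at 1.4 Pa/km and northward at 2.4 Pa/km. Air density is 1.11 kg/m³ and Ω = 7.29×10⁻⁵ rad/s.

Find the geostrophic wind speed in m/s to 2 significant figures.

Coriolis parameter at 26°N:
f = 2Ω sin φ = 2 × 7.29×10⁻⁵ × sin 26° = 6.39×10⁻⁵ s⁻¹
Component geostrophic relations (x east, y north):
u_g = −(1/(fρ)) ∂P/∂y,  v_g = (1/(fρ)) ∂P/∂x
u_g = −(2.4×10⁻³)/(6.39×10⁻⁵ × 1.11) = −33.8 m/s;  v_g = (1.4×10⁻³)/(6.39×10⁻⁵ × 1.11) = 19.7 m/s
|V_g| = √(u_g² + v_g²) = 39.2 m/s

39 m/s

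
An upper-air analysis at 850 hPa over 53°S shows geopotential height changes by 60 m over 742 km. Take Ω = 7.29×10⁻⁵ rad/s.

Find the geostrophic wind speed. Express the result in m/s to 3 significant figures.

6.81 m/s

Coriolis parameter at 53°S:
f = 2Ω sin φ = 2 × 7.29×10⁻⁵ × sin 53° = 1.16×10⁻⁴ s⁻¹
Height gradient: |∂Z/∂n| = 60 m / 742000 m = 8.09×10⁻⁵
On a pressure surface, geostrophic balance gives V_g = (g/f)|∂Z/∂n|:
V_g = 9.81 × 8.09×10⁻⁵ / 1.16×10⁻⁴ = 6.81 m/s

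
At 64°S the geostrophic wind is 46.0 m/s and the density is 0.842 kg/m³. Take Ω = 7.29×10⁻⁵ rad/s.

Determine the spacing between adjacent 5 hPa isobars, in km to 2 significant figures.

99 km

Coriolis parameter at 64°S:
f = 2Ω sin φ = 2 × 7.29×10⁻⁵ × sin 64° = 1.31×10⁻⁴ s⁻¹
Geostrophic balance rearranged: |∂P/∂n| = f ρ V_g
|∂P/∂n| = 1.31×10⁻⁴ × 0.842 × 46.0 = 5.08×10⁻³ Pa/m
Isobar spacing: Δn = ΔP/|∂P/∂n| = 500 Pa / 5.08×10⁻³ Pa/m = 98510 m ≈ 99 km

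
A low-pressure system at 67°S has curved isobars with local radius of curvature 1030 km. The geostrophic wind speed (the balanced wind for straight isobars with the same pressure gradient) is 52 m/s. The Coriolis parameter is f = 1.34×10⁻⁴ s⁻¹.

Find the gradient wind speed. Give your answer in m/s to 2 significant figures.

40 m/s

Around a low, centrifugal force acts outward with Coriolis, so pressure-gradient force balances both:
(1/ρ)|∂P/∂n| = fV + V²/R  →  V² + fR·V − fR·V_g = 0
With fR = 1.34×10⁻⁴ × 1030×10³ m = 138 m/s:
V = [−fR + √((fR)² + 4 fR V_g)]/2 = [−138 + √(138² + 4×138×52)]/2 = 40.3 m/s
Subgeostrophic (V < V_g = 52 m/s), as expected around a low.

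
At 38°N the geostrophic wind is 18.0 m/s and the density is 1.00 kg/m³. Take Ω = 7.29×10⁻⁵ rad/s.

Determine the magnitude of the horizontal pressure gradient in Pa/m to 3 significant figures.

Coriolis parameter at 38°N:
f = 2Ω sin φ = 2 × 7.29×10⁻⁵ × sin 38° = 8.98×10⁻⁵ s⁻¹
Geostrophic balance rearranged: |∂P/∂n| = f ρ V_g
|∂P/∂n| = 8.98×10⁻⁵ × 1.00 × 18.0 = 1.62×10⁻³ Pa/m

1.62×10⁻³ Pa/m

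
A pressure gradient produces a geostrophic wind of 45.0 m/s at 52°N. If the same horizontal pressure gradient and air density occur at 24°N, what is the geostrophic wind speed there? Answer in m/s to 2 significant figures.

With the same pressure gradient and density, V_g ∝ 1/f ∝ 1/sin φ.
V₂ = V₁ · sin φ₁ / sin φ₂ = 45.0 × sin 52° / sin 24°
V₂ = 45.0 × 0.7880/0.4067 = 87 m/s

87 m/s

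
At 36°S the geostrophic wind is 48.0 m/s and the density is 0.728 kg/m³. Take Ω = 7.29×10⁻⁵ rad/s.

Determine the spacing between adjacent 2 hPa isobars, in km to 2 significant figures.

67 km

Coriolis parameter at 36°S:
f = 2Ω sin φ = 2 × 7.29×10⁻⁵ × sin 36° = 8.57×10⁻⁵ s⁻¹
Geostrophic balance rearranged: |∂P/∂n| = f ρ V_g
|∂P/∂n| = 8.57×10⁻⁵ × 0.728 × 48.0 = 2.99×10⁻³ Pa/m
Isobar spacing: Δn = ΔP/|∂P/∂n| = 200 Pa / 2.99×10⁻³ Pa/m = 66785 m ≈ 67 km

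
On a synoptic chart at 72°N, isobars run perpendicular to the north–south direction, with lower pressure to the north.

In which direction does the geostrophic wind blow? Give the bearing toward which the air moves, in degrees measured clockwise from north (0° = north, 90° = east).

090°

The pressure-gradient force points toward the north (bearing 000°).
Geostrophic balance: in the Northern Hemisphere the Coriolis force deflects motion to the right, so the geostrophic wind blows 90° to the right of the pressure-gradient force (low pressure on the left).
Rotating 000° by 90° clockwise gives 090° — the wind blows toward the east.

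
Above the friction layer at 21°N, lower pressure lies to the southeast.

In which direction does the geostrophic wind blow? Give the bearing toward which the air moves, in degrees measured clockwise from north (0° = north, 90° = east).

The pressure-gradient force points toward the southeast (bearing 135°).
Geostrophic balance: in the Northern Hemisphere the Coriolis force deflects motion to the right, so the geostrophic wind blows 90° to the right of the pressure-gradient force (low pressure on the left).
Rotating 135° by 90° clockwise gives 225° — the wind blows toward the southwest.

225°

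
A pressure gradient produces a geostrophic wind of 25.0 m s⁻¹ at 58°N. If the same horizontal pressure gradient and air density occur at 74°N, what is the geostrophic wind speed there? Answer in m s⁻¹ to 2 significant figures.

22 m s⁻¹

With the same pressure gradient and density, V_g ∝ 1/f ∝ 1/sin φ.
V₂ = V₁ · sin φ₁ / sin φ₂ = 25.0 × sin 58° / sin 74°
V₂ = 25.0 × 0.8480/0.9613 = 22 m s⁻¹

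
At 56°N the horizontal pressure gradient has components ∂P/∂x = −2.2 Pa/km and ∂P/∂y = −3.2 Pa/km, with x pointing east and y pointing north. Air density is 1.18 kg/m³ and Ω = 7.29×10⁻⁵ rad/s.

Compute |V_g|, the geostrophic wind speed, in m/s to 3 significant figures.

Coriolis parameter at 56°N:
f = 2Ω sin φ = 2 × 7.29×10⁻⁵ × sin 56° = 1.21×10⁻⁴ s⁻¹
Component geostrophic relations (x east, y north):
u_g = −(1/(fρ)) ∂P/∂y,  v_g = (1/(fρ)) ∂P/∂x
u_g = −(−3.2×10⁻³)/(1.21×10⁻⁴ × 1.18) = 22.4 m/s;  v_g = (−2.2×10⁻³)/(1.21×10⁻⁴ × 1.18) = −15.4 m/s
|V_g| = √(u_g² + v_g²) = 27.2 m/s

27.2 m/s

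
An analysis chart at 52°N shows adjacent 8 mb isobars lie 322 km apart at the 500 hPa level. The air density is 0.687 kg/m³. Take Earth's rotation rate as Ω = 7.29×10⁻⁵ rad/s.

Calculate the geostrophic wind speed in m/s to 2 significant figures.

31 m/s

Coriolis parameter at 52°N:
f = 2Ω sin φ = 2 × 7.29×10⁻⁵ × sin 52° = 1.15×10⁻⁴ s⁻¹
Pressure gradient: |∂P/∂n| = 800 Pa / 322000 m = 2.48×10⁻³ Pa/m
Geostrophic balance (pressure-gradient force = Coriolis force):
V_g = (1/(fρ)) |∂P/∂n| = 2.48×10⁻³ / (1.15×10⁻⁴ × 0.687) = 31.5 m/s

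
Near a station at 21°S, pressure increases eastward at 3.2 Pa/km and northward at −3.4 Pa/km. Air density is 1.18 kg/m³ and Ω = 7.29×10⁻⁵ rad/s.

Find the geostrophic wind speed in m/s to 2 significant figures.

76 m/s

Coriolis parameter at 21°S:
f = 2Ω sin φ = 2 × 7.29×10⁻⁵ × sin 21° = 5.23×10⁻⁵ s⁻¹
In the Southern Hemisphere f is negative: f = −5.23×10⁻⁵ s⁻¹.
Component geostrophic relations (x east, y north):
u_g = −(1/(fρ)) ∂P/∂y,  v_g = (1/(fρ)) ∂P/∂x
u_g = −(−3.4×10⁻³)/(−5.23×10⁻⁵ × 1.18) = −55.1 m/s;  v_g = (3.2×10⁻³)/(−5.23×10⁻⁵ × 1.18) = −51.9 m/s
|V_g| = √(u_g² + v_g²) = 75.7 m/s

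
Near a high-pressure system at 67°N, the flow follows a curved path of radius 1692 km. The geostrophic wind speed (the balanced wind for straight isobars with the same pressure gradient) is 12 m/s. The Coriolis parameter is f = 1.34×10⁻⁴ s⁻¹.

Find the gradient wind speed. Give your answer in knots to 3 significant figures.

24.7 knots

Around a high, pressure-gradient force acts outward with centrifugal, so Coriolis balances both:
fV = (1/ρ)|∂P/∂n| + V²/R  →  V² − fR·V + fR·V_g = 0
With fR = 1.34×10⁻⁴ × 1692×10³ m = 227 m/s:
V = [fR − √((fR)² − 4 fR V_g)]/2 = [227 − √(227² − 4×227×12)]/2 = 12.7 m/s
Supergeostrophic (V > V_g = 12 m/s), as expected around a high.
Converting: 12.7 m/s × 1.944 = 24.7 knots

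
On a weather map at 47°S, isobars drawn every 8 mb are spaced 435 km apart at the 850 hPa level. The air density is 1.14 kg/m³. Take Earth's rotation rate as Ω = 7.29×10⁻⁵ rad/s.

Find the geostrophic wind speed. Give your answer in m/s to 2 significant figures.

15 m/s

Coriolis parameter at 47°S:
f = 2Ω sin φ = 2 × 7.29×10⁻⁵ × sin 47° = 1.07×10⁻⁴ s⁻¹
Pressure gradient: |∂P/∂n| = 800 Pa / 435000 m = 1.84×10⁻³ Pa/m
Geostrophic balance (pressure-gradient force = Coriolis force):
V_g = (1/(fρ)) |∂P/∂n| = 1.84×10⁻³ / (1.07×10⁻⁴ × 1.14) = 15.1 m/s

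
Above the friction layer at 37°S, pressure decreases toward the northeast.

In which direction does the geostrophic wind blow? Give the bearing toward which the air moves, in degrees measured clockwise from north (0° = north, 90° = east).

The pressure-gradient force points toward the northeast (bearing 045°).
Geostrophic balance: in the Southern Hemisphere the Coriolis force deflects motion to the left, so the geostrophic wind blows 90° to the left of the pressure-gradient force (low pressure on the right).
Rotating 045° by 90° counterclockwise gives 315° — the wind blows toward the northwest.

315°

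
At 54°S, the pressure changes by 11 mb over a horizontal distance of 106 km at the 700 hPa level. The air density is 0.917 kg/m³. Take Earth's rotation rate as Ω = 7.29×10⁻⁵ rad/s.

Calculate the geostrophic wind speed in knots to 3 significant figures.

186 knots

Coriolis parameter at 54°S:
f = 2Ω sin φ = 2 × 7.29×10⁻⁵ × sin 54° = 1.18×10⁻⁴ s⁻¹
Pressure gradient: |∂P/∂n| = 1100 Pa / 106000 m = 1.04×10⁻² Pa/m
Geostrophic balance (pressure-gradient force = Coriolis force):
V_g = (1/(fρ)) |∂P/∂n| = 1.04×10⁻² / (1.18×10⁻⁴ × 0.917) = 95.9 m/s
Converting: 95.9 m/s × 1.944 = 186 knots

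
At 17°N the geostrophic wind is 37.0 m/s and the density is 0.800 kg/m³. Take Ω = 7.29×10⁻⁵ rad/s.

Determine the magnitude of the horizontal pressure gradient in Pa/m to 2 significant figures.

Coriolis parameter at 17°N:
f = 2Ω sin φ = 2 × 7.29×10⁻⁵ × sin 17° = 4.26×10⁻⁵ s⁻¹
Geostrophic balance rearranged: |∂P/∂n| = f ρ V_g
|∂P/∂n| = 4.26×10⁻⁵ × 0.800 × 37.0 = 1.26×10⁻³ Pa/m

1.3×10⁻³ Pa/m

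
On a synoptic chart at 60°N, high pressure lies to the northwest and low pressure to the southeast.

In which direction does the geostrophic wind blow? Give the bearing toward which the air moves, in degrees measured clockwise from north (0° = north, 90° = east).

225°

The pressure-gradient force points toward the southeast (bearing 135°).
Geostrophic balance: in the Northern Hemisphere the Coriolis force deflects motion to the right, so the geostrophic wind blows 90° to the right of the pressure-gradient force (low pressure on the left).
Rotating 135° by 90° clockwise gives 225° — the wind blows toward the southwest.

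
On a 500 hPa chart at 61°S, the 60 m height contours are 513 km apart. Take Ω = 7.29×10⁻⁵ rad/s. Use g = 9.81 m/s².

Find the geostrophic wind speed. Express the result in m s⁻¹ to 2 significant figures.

9.0 m s⁻¹

Coriolis parameter at 61°S:
f = 2Ω sin φ = 2 × 7.29×10⁻⁵ × sin 61° = 1.28×10⁻⁴ s⁻¹
Height gradient: |∂Z/∂n| = 60 m / 513000 m = 1.17×10⁻⁴
On a pressure surface, geostrophic balance gives V_g = (g/f)|∂Z/∂n|:
V_g = 9.81 × 1.17×10⁻⁴ / 1.28×10⁻⁴ = 9.00 m/s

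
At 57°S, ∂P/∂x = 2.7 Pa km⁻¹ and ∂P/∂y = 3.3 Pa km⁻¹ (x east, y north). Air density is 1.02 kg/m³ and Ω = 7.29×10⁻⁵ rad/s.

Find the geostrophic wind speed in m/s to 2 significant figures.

Coriolis parameter at 57°S:
f = 2Ω sin φ = 2 × 7.29×10⁻⁵ × sin 57° = 1.22×10⁻⁴ s⁻¹
In the Southern Hemisphere f is negative: f = −1.22×10⁻⁴ s⁻¹.
Component geostrophic relations (x east, y north):
u_g = −(1/(fρ)) ∂P/∂y,  v_g = (1/(fρ)) ∂P/∂x
u_g = −(3.3×10⁻³)/(−1.22×10⁻⁴ × 1.02) = 26.5 m/s;  v_g = (2.7×10⁻³)/(−1.22×10⁻⁴ × 1.02) = −21.6 m/s
|V_g| = √(u_g² + v_g²) = 34.2 m/s

34 m/s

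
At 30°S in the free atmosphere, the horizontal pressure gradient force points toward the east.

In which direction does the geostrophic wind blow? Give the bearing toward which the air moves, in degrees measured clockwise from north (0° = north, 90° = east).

The pressure-gradient force points toward the east (bearing 090°).
Geostrophic balance: in the Southern Hemisphere the Coriolis force deflects motion to the left, so the geostrophic wind blows 90° to the left of the pressure-gradient force (low pressure on the right).
Rotating 090° by 90° counterclockwise gives 000° — the wind blows toward the north.

000°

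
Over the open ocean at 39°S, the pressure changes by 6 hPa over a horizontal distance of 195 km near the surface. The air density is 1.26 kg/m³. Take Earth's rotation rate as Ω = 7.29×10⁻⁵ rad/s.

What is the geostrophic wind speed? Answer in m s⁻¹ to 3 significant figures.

26.6 m s⁻¹

Coriolis parameter at 39°S:
f = 2Ω sin φ = 2 × 7.29×10⁻⁵ × sin 39° = 9.18×10⁻⁵ s⁻¹
Pressure gradient: |∂P/∂n| = 600 Pa / 195000 m = 3.08×10⁻³ Pa/m
Geostrophic balance (pressure-gradient force = Coriolis force):
V_g = (1/(fρ)) |∂P/∂n| = 3.08×10⁻³ / (9.18×10⁻⁵ × 1.26) = 26.6 m/s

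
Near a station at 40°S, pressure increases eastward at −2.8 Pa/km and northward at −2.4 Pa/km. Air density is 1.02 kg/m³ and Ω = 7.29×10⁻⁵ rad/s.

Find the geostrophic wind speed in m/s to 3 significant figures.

Coriolis parameter at 40°S:
f = 2Ω sin φ = 2 × 7.29×10⁻⁵ × sin 40° = 9.37×10⁻⁵ s⁻¹
In the Southern Hemisphere f is negative: f = −9.37×10⁻⁵ s⁻¹.
Component geostrophic relations (x east, y north):
u_g = −(1/(fρ)) ∂P/∂y,  v_g = (1/(fρ)) ∂P/∂x
u_g = −(−2.4×10⁻³)/(−9.37×10⁻⁵ × 1.02) = −25.1 m/s;  v_g = (−2.8×10⁻³)/(−9.37×10⁻⁵ × 1.02) = 29.3 m/s
|V_g| = √(u_g² + v_g²) = 38.6 m/s

38.6 m/s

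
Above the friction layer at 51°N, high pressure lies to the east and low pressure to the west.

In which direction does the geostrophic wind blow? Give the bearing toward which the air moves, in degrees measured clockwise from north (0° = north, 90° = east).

The pressure-gradient force points toward the west (bearing 270°).
Geostrophic balance: in the Northern Hemisphere the Coriolis force deflects motion to the right, so the geostrophic wind blows 90° to the right of the pressure-gradient force (low pressure on the left).
Rotating 270° by 90° clockwise gives 000° — the wind blows toward the north.

000°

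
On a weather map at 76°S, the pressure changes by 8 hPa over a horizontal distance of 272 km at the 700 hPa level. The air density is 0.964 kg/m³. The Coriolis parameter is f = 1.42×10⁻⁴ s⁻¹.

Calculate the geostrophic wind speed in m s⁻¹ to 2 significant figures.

Pressure gradient: |∂P/∂n| = 800 Pa / 272000 m = 2.94×10⁻³ Pa/m
Geostrophic balance (pressure-gradient force = Coriolis force):
V_g = (1/(fρ)) |∂P/∂n| = 2.94×10⁻³ / (1.42×10⁻⁴ × 0.964) = 21.5 m/s

21 m s⁻¹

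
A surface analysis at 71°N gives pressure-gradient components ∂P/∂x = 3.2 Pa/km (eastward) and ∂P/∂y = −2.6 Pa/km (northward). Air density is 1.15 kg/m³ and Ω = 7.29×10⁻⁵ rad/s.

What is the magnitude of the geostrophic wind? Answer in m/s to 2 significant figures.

Coriolis parameter at 71°N:
f = 2Ω sin φ = 2 × 7.29×10⁻⁵ × sin 71° = 1.38×10⁻⁴ s⁻¹
Component geostrophic relations (x east, y north):
u_g = −(1/(fρ)) ∂P/∂y,  v_g = (1/(fρ)) ∂P/∂x
u_g = −(−2.6×10⁻³)/(1.38×10⁻⁴ × 1.15) = 16.4 m/s;  v_g = (3.2×10⁻³)/(1.38×10⁻⁴ × 1.15) = 20.2 m/s
|V_g| = √(u_g² + v_g²) = 26.0 m/s

26 m/s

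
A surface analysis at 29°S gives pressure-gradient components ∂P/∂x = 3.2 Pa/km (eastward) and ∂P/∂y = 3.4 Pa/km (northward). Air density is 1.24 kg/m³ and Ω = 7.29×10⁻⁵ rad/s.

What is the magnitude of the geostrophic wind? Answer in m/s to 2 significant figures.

Coriolis parameter at 29°S:
f = 2Ω sin φ = 2 × 7.29×10⁻⁵ × sin 29° = 7.07×10⁻⁵ s⁻¹
In the Southern Hemisphere f is negative: f = −7.07×10⁻⁵ s⁻¹.
Component geostrophic relations (x east, y north):
u_g = −(1/(fρ)) ∂P/∂y,  v_g = (1/(fρ)) ∂P/∂x
u_g = −(3.4×10⁻³)/(−7.07×10⁻⁵ × 1.24) = 38.8 m/s;  v_g = (3.2×10⁻³)/(−7.07×10⁻⁵ × 1.24) = −36.5 m/s
|V_g| = √(u_g² + v_g²) = 53.3 m/s

53 m/s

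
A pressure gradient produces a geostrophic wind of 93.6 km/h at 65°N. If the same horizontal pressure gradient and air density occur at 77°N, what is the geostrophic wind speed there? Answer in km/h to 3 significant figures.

87.1 km/h

With the same pressure gradient and density, V_g ∝ 1/f ∝ 1/sin φ.
V₂ = V₁ · sin φ₁ / sin φ₂ = 93.6 × sin 65° / sin 77°
V₂ = 93.6 × 0.9063/0.9744 = 87.1 km/h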